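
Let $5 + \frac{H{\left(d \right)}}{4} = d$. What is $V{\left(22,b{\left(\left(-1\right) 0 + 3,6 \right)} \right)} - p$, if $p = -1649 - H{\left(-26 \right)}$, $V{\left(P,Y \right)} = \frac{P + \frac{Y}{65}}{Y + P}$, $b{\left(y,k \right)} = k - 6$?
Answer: $1526$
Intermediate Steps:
$H{\left(d \right)} = -20 + 4 d$
$b{\left(y,k \right)} = -6 + k$ ($b{\left(y,k \right)} = k - 6 = -6 + k$)
$V{\left(P,Y \right)} = \frac{P + \frac{Y}{65}}{P + Y}$ ($V{\left(P,Y \right)} = \frac{P + Y \frac{1}{65}}{P + Y} = \frac{P + \frac{Y}{65}}{P + Y}$)
$p = -1525$ ($p = -1649 - \left(-20 + 4 \left(-26\right)\right) = -1649 - \left(-20 - 104\right) = -1649 - -124 = -1649 + 124 = -1525$)
$V{\left(22,b{\left(\left(-1\right) 0 + 3,6 \right)} \right)} - p = \frac{22 + \frac{-6 + 6}{65}}{22 + \left(-6 + 6\right)} - -1525 = \frac{22 + \frac{1}{65} \cdot 0}{22 + 0} + 1525 = \frac{22 + 0}{22} + 1525 = \frac{1}{22} \cdot 22 + 1525 = 1 + 1525 = 1526$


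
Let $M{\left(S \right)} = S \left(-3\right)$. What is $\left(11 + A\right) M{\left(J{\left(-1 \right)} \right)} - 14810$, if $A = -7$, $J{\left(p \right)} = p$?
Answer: $-14798$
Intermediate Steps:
$M{\left(S \right)} = - 3 S$
$\left(11 + A\right) M{\left(J{\left(-1 \right)} \right)} - 14810 = \left(11 - 7\right) \left(\left(-3\right) \left(-1\right)\right) - 14810 = 4 \cdot 3 - 14810 = 12 - 14810 = -14798$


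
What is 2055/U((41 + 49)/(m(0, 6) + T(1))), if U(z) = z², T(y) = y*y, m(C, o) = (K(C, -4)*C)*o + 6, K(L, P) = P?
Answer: 6713/540 ≈ 12.431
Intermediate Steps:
m(C, o) = 6 - 4*C*o (m(C, o) = (-4*C)*o + 6 = -4*C*o + 6 = 6 - 4*C*o)
T(y) = y²
2055/U((41 + 49)/(m(0, 6) + T(1))) = 2055/(((41 + 49)/((6 - 4*0*6) + 1²))²) = 2055/((90/((6 + 0) + 1))²) = 2055/((90/(6 + 1))²) = 2055/((90/7)²) = 2055/(8100/49) = 2055*(49/8100) = 6713/540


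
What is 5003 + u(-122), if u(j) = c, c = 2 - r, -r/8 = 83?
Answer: 5669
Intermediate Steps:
r = -664 (r = -8*83 = -664)
c = 666 (c = 2 - 1*(-664) = 2 + 664 = 666)
u(j) = 666
5003 + u(-122) = 5003 + 666 = 5669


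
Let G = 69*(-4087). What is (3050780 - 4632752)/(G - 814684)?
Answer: 1581972/1096687 ≈ 1.4425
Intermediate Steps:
G = -282003
(3050780 - 4632752)/(G - 814684) = (3050780 - 4632752)/(-282003 - 814684) = -1581972/(-1096687) = -1581972*(-1/1096687) = 1581972/1096687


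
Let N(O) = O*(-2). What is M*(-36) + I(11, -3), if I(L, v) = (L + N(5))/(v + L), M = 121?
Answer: -34847/8 ≈ -4355.9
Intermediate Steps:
N(O) = -2*O
I(L, v) = (-10 + L)/(L + v) (I(L, v) = (L - 2*5)/(v + L) = (L - 10)/(L + v) = (-10 + L)/(L + v))
M*(-36) + I(11, -3) = 121*(-36) + (-10 + 11)/(11 - 3) = -4356 + 1/8 = -4356 + (⅛)*1 = -4356 + ⅛ = -34847/8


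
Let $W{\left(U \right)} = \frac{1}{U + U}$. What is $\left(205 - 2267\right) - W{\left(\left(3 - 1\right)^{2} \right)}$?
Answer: $- \frac{16497}{8} \approx -2062.1$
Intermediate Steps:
$W{\left(U \right)} = \frac{1}{2 U}$
$\left(205 - 2267\right) - W{\left(\left(3 - 1\right)^{2} \right)} = \left(205 - 2267\right) - \frac{1}{2 \left(3 - 1\right)^{2}} = -2062 - \frac{1}{2 \cdot 2^{2}} = -2062 - \frac{1}{2 \cdot 4} = -2062 - \frac{1}{2} \cdot \frac{1}{4} = -2062 - \frac{1}{8} = - \frac{16497}{8}$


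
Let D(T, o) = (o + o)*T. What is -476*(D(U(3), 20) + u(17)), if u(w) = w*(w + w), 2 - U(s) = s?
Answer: -256088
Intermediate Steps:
U(s) = 2 - s
D(T, o) = 2*T*o (D(T, o) = (2*o)*T = 2*T*o)
u(w) = 2*w² (u(w) = w*(2*w) = 2*w²)
-476*(D(U(3), 20) + u(17)) = -476*(2*(2 - 1*3)*20 + 2*17²) = -476*(2*(2 - 3)*20 + 2*289) = -476*(2*(-1)*20 + 578) = -476*(-40 + 578) = -476*538 = -256088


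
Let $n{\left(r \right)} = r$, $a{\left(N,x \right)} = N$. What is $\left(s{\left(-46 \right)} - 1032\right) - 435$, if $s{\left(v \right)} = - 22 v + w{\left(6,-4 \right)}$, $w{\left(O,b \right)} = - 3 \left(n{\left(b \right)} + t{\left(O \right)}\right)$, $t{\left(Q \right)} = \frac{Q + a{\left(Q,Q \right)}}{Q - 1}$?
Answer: $- \frac{2251}{5} \approx -450.2$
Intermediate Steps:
$t{\left(Q \right)} = \frac{2 Q}{-1 + Q}$ ($t{\left(Q \right)} = \frac{Q + Q}{Q - 1} = \frac{2 Q}{-1 + Q}$)
$w{\left(O,b \right)} = - 3 b - \frac{6 O}{-1 + O}$ ($w{\left(O,b \right)} = - 3 \left(b + \frac{2 O}{-1 + O}\right) = - 3 b - \frac{6 O}{-1 + O}$)
$s{\left(v \right)} = \frac{24}{5} - 22 v$ ($s{\left(v \right)} = - 22 v + \frac{3 \left(\left(-2\right) 6 - - 4 \left(-1 + 6\right)\right)}{-1 + 6} = - 22 v + \frac{3 \left(-12 - \left(-4\right) 5\right)}{5} = - 22 v + 3 \cdot \frac{1}{5} \left(-12 + 20\right) = - 22 v + 3 \cdot \frac{1}{5} \cdot 8 = - 22 v + \frac{24}{5} = \frac{24}{5} - 22 v$)
$\left(s{\left(-46 \right)} - 1032\right) - 435 = \left(\left(\frac{24}{5} - -1012\right) - 1032\right) - 435 = \left(\left(\frac{24}{5} + 1012\right) - 1032\right) - 435 = \left(\frac{5084}{5} - 1032\right) - 435 = - \frac{76}{5} - 435 = - \frac{2251}{5}$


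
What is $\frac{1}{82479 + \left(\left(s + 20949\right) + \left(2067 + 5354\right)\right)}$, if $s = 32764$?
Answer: $\frac{1}{143613} \approx 6.9632 \cdot 10^{-6}$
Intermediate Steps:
$\frac{1}{82479 + \left(\left(s + 20949\right) + \left(2067 + 5354\right)\right)} = \frac{1}{82479 + \left(\left(32764 + 20949\right) + \left(2067 + 5354\right)\right)} = \frac{1}{82479 + \left(53713 + 7421\right)} = \frac{1}{82479 + 61134} = \frac{1}{143613}$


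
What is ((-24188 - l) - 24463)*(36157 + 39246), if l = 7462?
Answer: -4231088539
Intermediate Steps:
((-24188 - l) - 24463)*(36157 + 39246) = ((-24188 - 1*7462) - 24463)*(36157 + 39246) = ((-24188 - 7462) - 24463)*75403 = (-31650 - 24463)*75403 = -56113*75403 = -4231088539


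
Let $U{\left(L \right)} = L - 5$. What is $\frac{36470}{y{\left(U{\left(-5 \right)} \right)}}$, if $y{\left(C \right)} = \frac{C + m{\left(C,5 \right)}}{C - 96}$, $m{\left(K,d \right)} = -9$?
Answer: $\frac{3865820}{19} \approx 2.0346 \cdot 10^{5}$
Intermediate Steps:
$U{\left(L \right)} = -5 + L$
$y{\left(C \right)} = \frac{-9 + C}{-96 + C}$ ($y{\left(C \right)} = \frac{C - 9}{C - 96} = \frac{-9 + C}{-96 + C}$)
$\frac{36470}{y{\left(U{\left(-5 \right)} \right)}} = \frac{36470}{\frac{1}{-96 - 10} \left(-9 - 10\right)} = \frac{36470}{\frac{1}{-106} \left(-19\right)} = \frac{36470}{\left(- \frac{1}{106}\right) \left(-19\right)} = \frac{36470}{\frac{19}{106}} = 36470 \cdot \frac{106}{19} = \frac{3865820}{19}$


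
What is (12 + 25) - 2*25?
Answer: -13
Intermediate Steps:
(12 + 25) - 2*25 = 37 - 50 = -13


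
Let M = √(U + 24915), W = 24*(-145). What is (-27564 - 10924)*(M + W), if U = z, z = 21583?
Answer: 133938240 - 38488*√46498 ≈ 1.2564e+8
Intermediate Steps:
U = 21583
W = -3480
M = √46498 (M = √(21583 + 24915) = √46498 ≈ 215.63)
(-27564 - 10924)*(M + W) = (-27564 - 10924)*(√46498 - 3480) = -38488*(-3480 + √46498) = 133938240 - 38488*√46498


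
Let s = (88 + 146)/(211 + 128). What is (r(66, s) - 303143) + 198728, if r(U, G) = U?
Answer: -104349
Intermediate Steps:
s = 78/113 (s = 234/339 = 234*(1/339) = 78/113 ≈ 0.69027)
(r(66, s) - 303143) + 198728 = (66 - 303143) + 198728 = -303077 + 198728 = -104349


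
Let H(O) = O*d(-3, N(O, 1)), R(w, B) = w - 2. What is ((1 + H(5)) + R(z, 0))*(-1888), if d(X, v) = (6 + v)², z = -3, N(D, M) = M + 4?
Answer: -1134688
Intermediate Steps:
N(D, M) = 4 + M
R(w, B) = -2 + w
H(O) = 121*O (H(O) = O*(6 + (4 + 1))² = O*(6 + 5)² = O*11² = O*121 = 121*O)
((1 + H(5)) + R(z, 0))*(-1888) = ((1 + 121*5) + (-2 - 3))*(-1888) = ((1 + 605) - 5)*(-1888) = (606 - 5)*(-1888) = 601*(-1888) = -1134688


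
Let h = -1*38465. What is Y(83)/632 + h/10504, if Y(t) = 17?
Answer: -1508207/414908 ≈ -3.6350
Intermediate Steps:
h = -38465
Y(83)/632 + h/10504 = 17/632 - 38465/10504 = -1508207/414908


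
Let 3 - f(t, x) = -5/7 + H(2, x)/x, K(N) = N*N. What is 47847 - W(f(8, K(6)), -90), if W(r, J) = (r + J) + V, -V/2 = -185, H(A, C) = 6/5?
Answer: 9988297/210 ≈ 47563.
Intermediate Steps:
H(A, C) = 6/5 (H(A, C) = 6*(⅕) = 6/5)
V = 370 (V = -2*(-185) = 370)
K(N) = N²
f(t, x) = 26/7 - 6/(5*x) (f(t, x) = 3 - (-5/7 + 6/(5*x)) = 3 + (5/7 - 6/(5*x)) = 26/7 - 6/(5*x))
W(r, J) = 370 + J + r (W(r, J) = (r + J) + 370 = (J + r) + 370 = 370 + J + r)
47847 - W(f(8, K(6)), -90) = 47847 - (370 - 90 + 2*(-21 + 65*6²)/(35*(6²))) = 47847 - (370 - 90 + (2/35)*(-21 + 65*36)/36) = 47847 - (370 - 90 + (2/35)*(1/36)*(-21 + 2340)) = 47847 - (370 - 90 + (2/35)*(1/36)*2319) = 47847 - (370 - 90 + 773/210) = 47847 - 1*59573/210 = 47847 - 59573/210 = 9988297/210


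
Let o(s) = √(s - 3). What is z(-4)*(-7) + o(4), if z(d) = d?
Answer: 29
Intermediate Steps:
o(s) = √(-3 + s)
z(-4)*(-7) + o(4) = -4*(-7) + √(-3 + 4) = 28 + √1 = 28 + 1 = 29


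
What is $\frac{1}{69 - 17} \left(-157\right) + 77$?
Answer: $\frac{3847}{52} \approx 73.981$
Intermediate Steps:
$\frac{1}{69 - 17} \left(-157\right) + 77 = \frac{1}{52} \left(-157\right) + 77 = - \frac{157}{52} + 77 = \frac{3847}{52}$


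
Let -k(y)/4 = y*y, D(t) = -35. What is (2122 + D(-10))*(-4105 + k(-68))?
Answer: -47168287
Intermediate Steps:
k(y) = -4*y**2 (k(y) = -4*y*y = -4*y**2)
(2122 + D(-10))*(-4105 + k(-68)) = (2122 - 35)*(-4105 - 4*(-68)**2) = 2087*(-4105 - 4*4624) = 2087*(-4105 - 18496) = 2087*(-22601) = -47168287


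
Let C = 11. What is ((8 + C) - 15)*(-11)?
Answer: -44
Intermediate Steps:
((8 + C) - 15)*(-11) = ((8 + 11) - 15)*(-11) = (19 - 15)*(-11) = 4*(-11) = -44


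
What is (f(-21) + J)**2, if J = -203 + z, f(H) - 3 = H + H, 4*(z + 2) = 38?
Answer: 219961/4 ≈ 54990.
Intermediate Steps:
z = 15/2 (z = -2 + (1/4)*38 = -2 + 19/2 = 15/2 ≈ 7.5000)
f(H) = 3 + 2*H (f(H) = 3 + (H + H) = 3 + 2*H)
J = -391/2 (J = -203 + 15/2 = -391/2 ≈ -195.50)
(f(-21) + J)**2 = ((3 + 2*(-21)) - 391/2)**2 = ((3 - 42) - 391/2)**2 = (-39 - 391/2)**2 = (-469/2)**2 = 219961/4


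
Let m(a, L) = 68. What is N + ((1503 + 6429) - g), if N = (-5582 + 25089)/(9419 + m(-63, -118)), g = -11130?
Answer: 180860701/9487 ≈ 19064.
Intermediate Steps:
N = 19507/9487 (N = (-5582 + 25089)/(9419 + 68) = 19507/9487 ≈ 2.0562)
N + ((1503 + 6429) - g) = 19507/9487 + ((1503 + 6429) - 1*(-11130)) = 19507/9487 + (7932 + 11130) = 19507/9487 + 19062 = 180860701/9487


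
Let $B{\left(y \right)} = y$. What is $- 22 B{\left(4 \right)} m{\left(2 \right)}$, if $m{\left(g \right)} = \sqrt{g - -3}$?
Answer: $- 88 \sqrt{5} \approx -196.77$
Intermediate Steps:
$m{\left(g \right)} = \sqrt{3 + g}$ ($m{\left(g \right)} = \sqrt{g + 3} = \sqrt{3 + g}$)
$- 22 B{\left(4 \right)} m{\left(2 \right)} = \left(-22\right) 4 \sqrt{3 + 2} = - 88 \sqrt{5}$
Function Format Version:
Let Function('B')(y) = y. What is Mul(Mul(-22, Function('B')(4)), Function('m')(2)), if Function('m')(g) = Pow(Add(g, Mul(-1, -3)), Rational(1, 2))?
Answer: Mul(-88, Pow(5, Rational(1, 2))) ≈ -196.77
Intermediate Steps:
Function('m')(g) = Pow(Add(3, g), Rational(1, 2)) (Function('m')(g) = Pow(Add(g, 3), Rational(1, 2)) = Pow(Add(3, g), Rational(1, 2)))
Mul(Mul(-22, Function('B')(4)), Function('m')(2)) = Mul(Mul(-22, 4), Pow(Add(3, 2), Rational(1, 2))) = Mul(-88, Pow(5, Rational(1, 2)))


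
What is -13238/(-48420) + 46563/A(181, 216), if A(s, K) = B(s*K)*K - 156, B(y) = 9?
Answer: 189854167/7214580 ≈ 26.315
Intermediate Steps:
A(s, K) = -156 + 9*K (A(s, K) = 9*K - 156 = -156 + 9*K)
-13238/(-48420) + 46563/A(181, 216) = -13238/(-48420) + 46563/(-156 + 9*216) = -13238*(-1/48420) + 46563/(-156 + 1944) = 6619/24210 + 46563/1788 = 6619/24210 + 46563*(1/1788) = 6619/24210 + 15521/596 = 189854167/7214580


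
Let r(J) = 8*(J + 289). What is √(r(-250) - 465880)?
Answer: 4*I*√29098 ≈ 682.33*I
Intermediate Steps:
r(J) = 2312 + 8*J (r(J) = 8*(289 + J) = 2312 + 8*J)
√(r(-250) - 465880) = √((2312 + 8*(-250)) - 465880) = √((2312 - 2000) - 465880) = √(312 - 465880) = √(-465568) = 4*I*√29098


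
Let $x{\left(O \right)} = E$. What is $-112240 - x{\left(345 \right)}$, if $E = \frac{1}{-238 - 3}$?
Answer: $- \frac{27049839}{241} \approx -1.1224 \cdot 10^{5}$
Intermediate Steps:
$E = - \frac{1}{241}$ ($E = \frac{1}{-241} = - \frac{1}{241} \approx -0.0041494$)
$x{\left(O \right)} = - \frac{1}{241}$
$-112240 - x{\left(345 \right)} = -112240 - - \frac{1}{241} = -112240 + \frac{1}{241} = - \frac{27049839}{241}$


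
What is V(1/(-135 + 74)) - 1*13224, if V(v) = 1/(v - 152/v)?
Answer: -7479375323/565591 ≈ -13224.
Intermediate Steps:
V(1/(-135 + 74)) - 1*13224 = 1/((-135 + 74)*(-152 + (1/(-135 + 74))²)) - 1*13224 = 1/((-61)*(-152 + (1/(-61))²)) - 13224 = -1/(61*(-152 + (-1/61)²)) - 13224 = -1/(61*(-152 + 1/3721)) - 13224 = -1/(61*(-565591/3721)) - 13224 = -1/61*(-3721/565591) - 13224 = 61/565591 - 13224 = -7479375323/565591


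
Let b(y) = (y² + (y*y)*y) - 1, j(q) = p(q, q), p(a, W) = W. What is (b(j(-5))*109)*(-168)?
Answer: 1849512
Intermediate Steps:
j(q) = q
b(y) = -1 + y² + y³ (b(y) = (y² + y²*y) - 1 = (y² + y³) - 1 = -1 + y² + y³)
(b(j(-5))*109)*(-168) = ((-1 + (-5)² + (-5)³)*109)*(-168) = ((-1 + 25 - 125)*109)*(-168) = -101*109*(-168) = -11009*(-168) = 1849512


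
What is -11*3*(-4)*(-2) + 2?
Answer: -262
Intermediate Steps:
-11*3*(-4)*(-2) + 2 = -(-132)*(-2) + 2 = -11*24 + 2 = -264 + 2 = -262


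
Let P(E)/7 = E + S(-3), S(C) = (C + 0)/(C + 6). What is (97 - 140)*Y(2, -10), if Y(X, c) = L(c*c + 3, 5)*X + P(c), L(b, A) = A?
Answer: 2881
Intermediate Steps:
S(C) = C/(6 + C)
P(E) = -7 + 7*E (P(E) = 7*(E - 3/(6 - 3)) = 7*(E - 3/3) = 7*(E - 3*⅓) = 7*(E - 1) = 7*(-1 + E) = -7 + 7*E)
Y(X, c) = -7 + 5*X + 7*c (Y(X, c) = 5*X + (-7 + 7*c) = -7 + 5*X + 7*c)
(97 - 140)*Y(2, -10) = (97 - 140)*(-7 + 5*2 + 7*(-10)) = -43*(-7 + 10 - 70) = -43*(-67) = 2881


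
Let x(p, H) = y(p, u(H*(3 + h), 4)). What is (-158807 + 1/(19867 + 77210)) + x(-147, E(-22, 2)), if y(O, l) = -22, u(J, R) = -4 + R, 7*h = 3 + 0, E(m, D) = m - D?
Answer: -15418642832/97077 ≈ -1.5883e+5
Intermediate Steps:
h = 3/7 (h = (3 + 0)/7 = (⅐)*3 = 3/7 ≈ 0.42857)
x(p, H) = -22
(-158807 + 1/(19867 + 77210)) + x(-147, E(-22, 2)) = (-158807 + 1/(19867 + 77210)) - 22 = (-158807 + 1/97077) - 22 = -15416507138/97077 - 22 = -15418642832/97077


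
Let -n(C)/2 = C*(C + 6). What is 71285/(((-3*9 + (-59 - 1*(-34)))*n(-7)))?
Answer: 71285/728 ≈ 97.919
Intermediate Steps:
n(C) = -2*C*(6 + C) (n(C) = -2*C*(C + 6) = -2*C*(6 + C))
71285/(((-3*9 + (-59 - 1*(-34)))*n(-7))) = 71285/(((-3*9 + (-59 - 1*(-34)))*(-2*(-7)*(6 - 7)))) = 71285/(((-27 + (-59 + 34))*(-2*(-7)*(-1)))) = 71285/(((-27 - 25)*(-14))) = 71285/((-52*(-14))) = 71285/728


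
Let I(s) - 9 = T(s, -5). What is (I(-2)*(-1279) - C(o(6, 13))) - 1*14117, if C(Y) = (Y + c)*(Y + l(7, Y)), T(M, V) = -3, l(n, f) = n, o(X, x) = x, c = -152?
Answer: -19011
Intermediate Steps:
I(s) = 6 (I(s) = 9 - 3 = 6)
C(Y) = (-152 + Y)*(7 + Y) (C(Y) = (Y - 152)*(Y + 7) = (-152 + Y)*(7 + Y))
(I(-2)*(-1279) - C(o(6, 13))) - 1*14117 = (6*(-1279) - (-1064 + 13**2 - 145*13)) - 1*14117 = (-7674 - (-1064 + 169 - 1885)) - 14117 = (-7674 - 1*(-2780)) - 14117 = (-7674 + 2780) - 14117 = -4894 - 14117 = -19011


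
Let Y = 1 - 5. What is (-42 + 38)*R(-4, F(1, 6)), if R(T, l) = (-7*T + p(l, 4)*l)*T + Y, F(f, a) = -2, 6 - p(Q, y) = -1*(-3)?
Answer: 368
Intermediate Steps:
Y = -4
p(Q, y) = 3 (p(Q, y) = 6 - (-1)*(-3) = 6 - 1*3 = 6 - 3 = 3)
R(T, l) = -4 + T*(-7*T + 3*l) (R(T, l) = (-7*T + 3*l)*T - 4 = T*(-7*T + 3*l) - 4 = -4 + T*(-7*T + 3*l))
(-42 + 38)*R(-4, F(1, 6)) = (-42 + 38)*(-4 - 7*(-4)² + 3*(-4)*(-2)) = -4*(-4 - 7*16 + 24) = -4*(-4 - 112 + 24) = -4*(-92) = 368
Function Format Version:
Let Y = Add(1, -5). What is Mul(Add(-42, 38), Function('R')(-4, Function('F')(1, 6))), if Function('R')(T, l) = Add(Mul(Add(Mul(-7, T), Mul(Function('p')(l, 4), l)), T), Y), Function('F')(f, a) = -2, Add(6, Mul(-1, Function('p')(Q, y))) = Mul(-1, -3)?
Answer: 368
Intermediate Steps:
Y = -4
Function('p')(Q, y) = 3 (Function('p')(Q, y) = Add(6, Mul(-1, Mul(-1, -3))) = Add(6, Mul(-1, 3)) = Add(6, -3) = 3)
Function('R')(T, l) = Add(-4, Mul(T, Add(Mul(-7, T), Mul(3, l)))) (Function('R')(T, l) = Add(Mul(Add(Mul(-7, T), Mul(3, l)), T), -4) = Add(Mul(T, Add(Mul(-7, T), Mul(3, l))), -4) = Add(-4, Mul(T, Add(Mul(-7, T), Mul(3, l)))))
Mul(Add(-42, 38), Function('R')(-4, Function('F')(1, 6))) = Mul(Add(-42, 38), Add(-4, Mul(-7, Pow(-4, 2)), Mul(3, -4, -2))) = Mul(-4, Add(-4, Mul(-7, 16), 24)) = Mul(-4, Add(-4, -112, 24)) = Mul(-4, -92) = 368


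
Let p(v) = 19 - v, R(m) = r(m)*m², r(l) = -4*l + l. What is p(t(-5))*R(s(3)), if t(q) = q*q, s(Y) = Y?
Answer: 486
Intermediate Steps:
r(l) = -3*l
R(m) = -3*m³ (R(m) = (-3*m)*m² = -3*m³)
t(q) = q²
p(t(-5))*R(s(3)) = (19 - 1*(-5)²)*(-3*3³) = (19 - 1*25)*(-3*27) = (19 - 25)*(-81) = -6*(-81) = 486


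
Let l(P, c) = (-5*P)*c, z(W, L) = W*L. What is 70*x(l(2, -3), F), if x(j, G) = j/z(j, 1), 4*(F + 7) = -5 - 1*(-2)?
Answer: 70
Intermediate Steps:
z(W, L) = L*W
l(P, c) = -5*P*c
F = -31/4 (F = -7 + (-5 - 1*(-2))/4 = -7 + (-5 + 2)/4 = -7 + (¼)*(-3) = -7 - ¾ = -31/4 ≈ -7.7500)
x(j, G) = 1 (x(j, G) = j/((1*j)) = j/j = 1)
70*x(l(2, -3), F) = 70*1 = 70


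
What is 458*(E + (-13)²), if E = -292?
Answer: -56334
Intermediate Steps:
458*(E + (-13)²) = 458*(-292 + (-13)²) = 458*(-292 + 169) = 458*(-123) = -56334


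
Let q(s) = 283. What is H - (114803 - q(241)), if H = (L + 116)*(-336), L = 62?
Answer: -174328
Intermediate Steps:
H = -59808 (H = (62 + 116)*(-336) = 178*(-336) = -59808)
H - (114803 - q(241)) = -59808 - (114803 - 1*283) = -59808 - (114803 - 283) = -59808 - 1*114520 = -59808 - 114520 = -174328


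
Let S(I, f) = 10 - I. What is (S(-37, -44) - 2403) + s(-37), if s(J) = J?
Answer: -2393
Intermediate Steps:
(S(-37, -44) - 2403) + s(-37) = ((10 - 1*(-37)) - 2403) - 37 = ((10 + 37) - 2403) - 37 = (47 - 2403) - 37 = -2356 - 37 = -2393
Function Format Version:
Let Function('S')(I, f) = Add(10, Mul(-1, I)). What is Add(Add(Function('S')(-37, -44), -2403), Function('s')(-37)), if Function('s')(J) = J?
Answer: -2393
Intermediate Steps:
Add(Add(Function('S')(-37, -44), -2403), Function('s')(-37)) = Add(Add(Add(10, Mul(-1, -37)), -2403), -37) = Add(Add(Add(10, 37), -2403), -37) = Add(Add(47, -2403), -37) = Add(-2356, -37) = -2393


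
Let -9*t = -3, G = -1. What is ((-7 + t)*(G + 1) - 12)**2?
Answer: 144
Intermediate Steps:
t = 1/3 (t = -1/9*(-3) = 1/3 ≈ 0.33333)
((-7 + t)*(G + 1) - 12)**2 = ((-7 + 1/3)*(-1 + 1) - 12)**2 = (-20/3*0 - 12)**2 = (0 - 12)**2 = (-12)**2 = 144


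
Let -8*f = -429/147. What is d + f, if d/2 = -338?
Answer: -264849/392 ≈ -675.63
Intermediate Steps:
d = -676 (d = 2*(-338) = -676)
f = 143/392 (f = -(-429)/(8*147) = -⅛*(-143/49) = 143/392 ≈ 0.36480)
d + f = -676 + 143/392 = -264849/392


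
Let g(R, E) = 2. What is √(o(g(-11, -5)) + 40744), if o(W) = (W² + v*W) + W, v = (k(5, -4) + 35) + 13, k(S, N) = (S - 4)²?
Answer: 4*√2553 ≈ 202.11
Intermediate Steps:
k(S, N) = (-4 + S)²
v = 49 (v = ((-4 + 5)² + 35) + 13 = (1² + 35) + 13 = (1 + 35) + 13 = 36 + 13 = 49)
o(W) = W² + 50*W (o(W) = (W² + 49*W) + W = W² + 50*W)
√(o(g(-11, -5)) + 40744) = √(2*(50 + 2) + 40744) = √(2*52 + 40744) = √(104 + 40744) = √40848 = 4*√2553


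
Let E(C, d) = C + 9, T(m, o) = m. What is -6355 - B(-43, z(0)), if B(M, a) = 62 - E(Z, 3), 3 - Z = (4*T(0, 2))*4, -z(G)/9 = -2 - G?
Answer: -6405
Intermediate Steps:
z(G) = 18 + 9*G (z(G) = -9*(-2 - G) = 18 + 9*G)
Z = 3 (Z = 3 - 4*0*4 = 3 - 0*4 = 3 - 1*0 = 3 + 0 = 3)
E(C, d) = 9 + C
B(M, a) = 50 (B(M, a) = 62 - (9 + 3) = 62 - 1*12 = 62 - 12 = 50)
-6355 - B(-43, z(0)) = -6355 - 1*50 = -6355 - 50 = -6405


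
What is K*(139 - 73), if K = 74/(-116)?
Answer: -1221/29 ≈ -42.103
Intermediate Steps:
K = -37/58 (K = 74*(-1/116) = -37/58 ≈ -0.63793)
K*(139 - 73) = -37*(139 - 73)/58 = -37/58*66 = -1221/29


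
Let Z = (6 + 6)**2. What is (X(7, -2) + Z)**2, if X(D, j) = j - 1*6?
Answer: 18496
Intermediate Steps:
X(D, j) = -6 + j (X(D, j) = j - 6 = -6 + j)
Z = 144 (Z = 12**2 = 144)
(X(7, -2) + Z)**2 = ((-6 - 2) + 144)**2 = (-8 + 144)**2 = 136**2 = 18496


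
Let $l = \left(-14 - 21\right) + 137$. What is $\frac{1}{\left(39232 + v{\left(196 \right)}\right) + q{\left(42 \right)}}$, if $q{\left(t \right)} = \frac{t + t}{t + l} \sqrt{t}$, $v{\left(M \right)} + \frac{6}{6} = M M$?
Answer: $\frac{1863528}{144697358273} - \frac{14 \sqrt{42}}{144697358273} \approx 1.2878 \cdot 10^{-5}$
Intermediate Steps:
$v{\left(M \right)} = -1 + M^{2}$ ($v{\left(M \right)} = -1 + M M = -1 + M^{2}$)
$l = 102$ ($l = -35 + 137 = 102$)
$q{\left(t \right)} = \frac{2 t^{\frac{3}{2}}}{102 + t}$ ($q{\left(t \right)} = \frac{t + t}{t + 102} \sqrt{t} = \frac{2 t}{102 + t} \sqrt{t} = \frac{2 t^{\frac{3}{2}}}{102 + t}$)
$\frac{1}{\left(39232 + v{\left(196 \right)}\right) + q{\left(42 \right)}} = \frac{1}{\left(39232 - \left(1 - 196^{2}\right)\right) + \frac{2 \cdot 42^{\frac{3}{2}}}{102 + 42}} = \frac{1}{\left(39232 + \left(-1 + 38416\right)\right) + \frac{2 \cdot 42 \sqrt{42}}{144}} = \frac{1}{\left(39232 + 38415\right) + 2 \cdot 42 \sqrt{42} \cdot \frac{1}{144}} = \frac{1}{77647 + \frac{7 \sqrt{42}}{12}}$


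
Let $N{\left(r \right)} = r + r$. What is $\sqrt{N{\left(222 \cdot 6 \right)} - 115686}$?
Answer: $3 i \sqrt{12558} \approx 336.19 i$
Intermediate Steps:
$N{\left(r \right)} = 2 r$
$\sqrt{N{\left(222 \cdot 6 \right)} - 115686} = \sqrt{2 \cdot 222 \cdot 6 - 115686} = \sqrt{2 \cdot 1332 - 115686} = \sqrt{2664 - 115686} = \sqrt{-113022} = 3 i \sqrt{12558}$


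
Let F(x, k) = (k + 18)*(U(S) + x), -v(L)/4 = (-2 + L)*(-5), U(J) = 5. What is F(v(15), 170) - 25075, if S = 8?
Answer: 24745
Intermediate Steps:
v(L) = -40 + 20*L (v(L) = -4*(-2 + L)*(-5) = -4*(10 - 5*L) = -40 + 20*L)
F(x, k) = (5 + x)*(18 + k) (F(x, k) = (k + 18)*(5 + x) = (18 + k)*(5 + x) = (5 + x)*(18 + k))
F(v(15), 170) - 25075 = (90 + 5*170 + 18*(-40 + 20*15) + 170*(-40 + 20*15)) - 25075 = (90 + 850 + 18*(-40 + 300) + 170*(-40 + 300)) - 25075 = (90 + 850 + 18*260 + 170*260) - 25075 = (90 + 850 + 4680 + 44200) - 25075 = 49820 - 25075 = 24745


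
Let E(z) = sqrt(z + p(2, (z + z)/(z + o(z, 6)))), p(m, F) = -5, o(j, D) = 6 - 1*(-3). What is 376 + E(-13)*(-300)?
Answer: 376 - 900*I*sqrt(2) ≈ 376.0 - 1272.8*I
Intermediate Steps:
o(j, D) = 9 (o(j, D) = 6 + 3 = 9)
E(z) = sqrt(-5 + z) (E(z) = sqrt(z - 5) = sqrt(-5 + z))
376 + E(-13)*(-300) = 376 + sqrt(-5 - 13)*(-300) = 376 + sqrt(-18)*(-300) = 376 + (3*I*sqrt(2))*(-300) = 376 - 900*I*sqrt(2)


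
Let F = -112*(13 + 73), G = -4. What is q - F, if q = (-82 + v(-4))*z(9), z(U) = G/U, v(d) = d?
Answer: 87032/9 ≈ 9670.2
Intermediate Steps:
F = -9632 (F = -112*86 = -9632)
z(U) = -4/U
q = 344/9 (q = (-82 - 4)*(-4/9) = -(-344)/9 = -86*(-4/9) = 344/9 ≈ 38.222)
q - F = 344/9 - 1*(-9632) = 344/9 + 9632 = 87032/9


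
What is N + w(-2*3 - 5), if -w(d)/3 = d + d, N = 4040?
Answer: 4106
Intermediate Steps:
w(d) = -6*d (w(d) = -3*(d + d) = -6*d)
N + w(-2*3 - 5) = 4040 - 6*(-2*3 - 5) = 4040 - 6*(-6 - 5) = 4040 - 6*(-11) = 4040 + 66 = 4106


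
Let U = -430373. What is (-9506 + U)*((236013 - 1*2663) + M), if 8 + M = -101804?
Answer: -57860803902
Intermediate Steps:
M = -101812 (M = -8 - 101804 = -101812)
(-9506 + U)*((236013 - 1*2663) + M) = (-9506 - 430373)*((236013 - 1*2663) - 101812) = -439879*((236013 - 2663) - 101812) = -439879*(233350 - 101812) = -439879*131538 = -57860803902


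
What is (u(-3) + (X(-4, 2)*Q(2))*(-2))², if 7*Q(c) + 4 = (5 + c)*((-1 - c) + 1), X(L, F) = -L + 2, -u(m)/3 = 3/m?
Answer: 56169/49 ≈ 1146.3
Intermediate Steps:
u(m) = -9/m
X(L, F) = 2 - L
Q(c) = -4/7 - c*(5 + c)/7 (Q(c) = -4/7 + ((5 + c)*((-1 - c) + 1))/7 = -4/7 + ((5 + c)*(-c))/7 = -4/7 + (-c*(5 + c))/7 = -4/7 - c*(5 + c)/7)
(u(-3) + (X(-4, 2)*Q(2))*(-2))² = (-9/(-3) + ((2 - 1*(-4))*(-4/7 - 5/7*2 - ⅐*2²))*(-2))² = (-9*(-⅓) + ((2 + 4)*(-4/7 - 10/7 - ⅐*4))*(-2))² = (3 + (6*(-4/7 - 10/7 - 4/7))*(-2))² = (3 + (6*(-18/7))*(-2))² = (3 - 108/7*(-2))² = (3 + 216/7)² = (237/7)² = 56169/49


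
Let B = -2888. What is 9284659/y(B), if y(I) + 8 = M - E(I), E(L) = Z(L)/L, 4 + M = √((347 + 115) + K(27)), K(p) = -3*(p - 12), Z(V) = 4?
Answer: 58072626662074/142327859 + 4839944182156*√417/142327859 ≈ 1.1024e+6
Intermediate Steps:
K(p) = 36 - 3*p (K(p) = -3*(-12 + p) = 36 - 3*p)
M = -4 + √417 (M = -4 + √((347 + 115) + (36 - 3*27)) = -4 + √(462 + (36 - 81)) = -4 + √(462 - 45) = -4 + √417 ≈ 16.421)
E(L) = 4/L
y(I) = -12 + √417 - 4/I (y(I) = -8 + ((-4 + √417) - 4/I) = -8 + (-4 + √417 - 4/I) = -12 + √417 - 4/I)
9284659/y(B) = 9284659/(-12 + √417 - 4/(-2888)) = 9284659/(-12 + √417 - 4*(-1/2888)) = 9284659/(-12 + √417 + 1/722) = 9284659/(-8663/722 + √417)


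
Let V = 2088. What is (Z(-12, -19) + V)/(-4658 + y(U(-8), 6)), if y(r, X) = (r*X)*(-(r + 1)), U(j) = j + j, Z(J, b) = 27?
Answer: -2115/6098 ≈ -0.34684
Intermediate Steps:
U(j) = 2*j
y(r, X) = X*r*(-1 - r) (y(r, X) = (X*r)*(-(1 + r)) = (X*r)*(-1 - r) = X*r*(-1 - r))
(Z(-12, -19) + V)/(-4658 + y(U(-8), 6)) = (27 + 2088)/(-4658 - 1*6*2*(-8)*(1 + 2*(-8))) = 2115/(-4658 - 1*6*(-16)*(1 - 16)) = 2115/(-4658 - 1*6*(-16)*(-15)) = 2115/(-4658 - 1440) = 2115/(-6098) = 2115*(-1/6098) = -2115/6098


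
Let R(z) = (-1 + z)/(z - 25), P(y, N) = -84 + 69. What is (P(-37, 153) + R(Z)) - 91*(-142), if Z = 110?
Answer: 1097204/85 ≈ 12908.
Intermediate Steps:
P(y, N) = -15
R(z) = (-1 + z)/(-25 + z)
(P(-37, 153) + R(Z)) - 91*(-142) = (-15 + (-1 + 110)/(-25 + 110)) - 91*(-142) = (-15 + 109/85) + 12922 = -1166/85 + 12922 = 1097204/85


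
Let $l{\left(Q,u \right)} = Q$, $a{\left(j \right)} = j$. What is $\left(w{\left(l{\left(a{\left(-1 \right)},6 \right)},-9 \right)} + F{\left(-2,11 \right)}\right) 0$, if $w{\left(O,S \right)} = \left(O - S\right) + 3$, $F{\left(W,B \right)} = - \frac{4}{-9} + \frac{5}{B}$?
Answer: $0$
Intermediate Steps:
$F{\left(W,B \right)} = \frac{4}{9} + \frac{5}{B}$ ($F{\left(W,B \right)} = \left(-4\right) \left(- \frac{1}{9}\right) + \frac{5}{B} = \frac{4}{9} + \frac{5}{B}$)
$w{\left(O,S \right)} = 3 + O - S$
$\left(w{\left(l{\left(a{\left(-1 \right)},6 \right)},-9 \right)} + F{\left(-2,11 \right)}\right) 0 = \left(\left(3 - 1 - -9\right) + \left(\frac{4}{9} + \frac{5}{11}\right)\right) 0 = \left(\left(3 - 1 + 9\right) + \left(\frac{4}{9} + 5 \cdot \frac{1}{11}\right)\right) 0 = \left(11 + \left(\frac{4}{9} + \frac{5}{11}\right)\right) 0 = \left(11 + \frac{89}{99}\right) 0 = \frac{1178}{99} \cdot 0 = 0$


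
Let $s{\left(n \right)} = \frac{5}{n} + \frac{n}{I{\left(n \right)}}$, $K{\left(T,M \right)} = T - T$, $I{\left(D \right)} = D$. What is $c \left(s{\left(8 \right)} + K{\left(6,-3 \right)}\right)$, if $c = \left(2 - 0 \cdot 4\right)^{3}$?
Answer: $13$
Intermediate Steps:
$K{\left(T,M \right)} = 0$
$c = 8$ ($c = \left(2 - 0\right)^{3} = \left(2 + 0\right)^{3} = 2^{3} = 8$)
$s{\left(n \right)} = 1 + \frac{5}{n}$ ($s{\left(n \right)} = \frac{5}{n} + \frac{n}{n} = \frac{5}{n} + 1 = 1 + \frac{5}{n}$)
$c \left(s{\left(8 \right)} + K{\left(6,-3 \right)}\right) = 8 \left(\frac{5 + 8}{8} + 0\right) = 8 \left(\frac{1}{8} \cdot 13 + 0\right) = 8 \left(\frac{13}{8} + 0\right) = 8 \cdot \frac{13}{8} = 13$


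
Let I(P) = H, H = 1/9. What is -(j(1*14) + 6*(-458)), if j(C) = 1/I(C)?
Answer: 2739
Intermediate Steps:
H = ⅑ (H = 1*(⅑) = ⅑ ≈ 0.11111)
I(P) = ⅑
j(C) = 9 (j(C) = 1/(⅑) = 9)
-(j(1*14) + 6*(-458)) = -(9 + 6*(-458)) = -(9 - 2748) = -1*(-2739) = 2739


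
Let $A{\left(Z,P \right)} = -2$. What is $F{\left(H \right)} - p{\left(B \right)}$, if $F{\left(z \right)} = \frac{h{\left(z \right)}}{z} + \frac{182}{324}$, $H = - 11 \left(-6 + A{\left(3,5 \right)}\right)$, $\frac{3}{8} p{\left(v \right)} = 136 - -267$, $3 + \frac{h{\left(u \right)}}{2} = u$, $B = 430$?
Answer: $- \frac{3821225}{3564} \approx -1072.2$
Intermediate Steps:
$h{\left(u \right)} = -6 + 2 u$
$p{\left(v \right)} = \frac{3224}{3}$ ($p{\left(v \right)} = \frac{8 \left(136 - -267\right)}{3} = \frac{8 \left(136 + 267\right)}{3} = \frac{8}{3} \cdot 403 = \frac{3224}{3}$)
$H = 88$ ($H = - 11 \left(-6 - 2\right) = \left(-11\right) \left(-8\right) = 88$)
$F{\left(z \right)} = \frac{91}{162} + \frac{-6 + 2 z}{z}$ ($F{\left(z \right)} = \frac{-6 + 2 z}{z} + \frac{182}{324} = \frac{-6 + 2 z}{z} + 182 \cdot \frac{1}{324} = \frac{-6 + 2 z}{z} + \frac{91}{162} = \frac{91}{162} + \frac{-6 + 2 z}{z}$)
$F{\left(H \right)} - p{\left(B \right)} = \left(\frac{415}{162} - \frac{6}{88}\right) - \frac{3224}{3} = \left(\frac{415}{162} - \frac{3}{44}\right) - \frac{3224}{3} = \frac{8887}{3564} - \frac{3224}{3} = - \frac{3821225}{3564}$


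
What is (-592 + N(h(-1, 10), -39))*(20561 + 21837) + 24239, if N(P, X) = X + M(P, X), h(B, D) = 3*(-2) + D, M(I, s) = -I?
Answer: -26898491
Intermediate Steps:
h(B, D) = -6 + D
N(P, X) = X - P
(-592 + N(h(-1, 10), -39))*(20561 + 21837) + 24239 = (-592 + (-39 - (-6 + 10)))*(20561 + 21837) + 24239 = (-592 + (-39 - 1*4))*42398 + 24239 = (-592 + (-39 - 4))*42398 + 24239 = (-592 - 43)*42398 + 24239 = -635*42398 + 24239 = -26922730 + 24239 = -26898491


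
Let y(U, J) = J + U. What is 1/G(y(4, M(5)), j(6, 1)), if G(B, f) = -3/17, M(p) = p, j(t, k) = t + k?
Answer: -17/3 ≈ -5.6667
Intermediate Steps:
j(t, k) = k + t
G(B, f) = -3/17 (G(B, f) = -3*1/17 = -3/17)
1/G(y(4, M(5)), j(6, 1)) = 1/(-3/17) = -17/3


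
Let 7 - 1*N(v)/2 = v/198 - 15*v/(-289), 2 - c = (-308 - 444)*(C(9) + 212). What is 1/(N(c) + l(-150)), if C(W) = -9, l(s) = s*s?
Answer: 289/1481168 ≈ 0.00019512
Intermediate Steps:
l(s) = s²
c = 152658 (c = 2 - (-308 - 444)*(-9 + 212) = 2 - (-752)*203 = 2 - 1*(-152656) = 2 + 152656 = 152658)
N(v) = 14 - 3259*v/28611 (N(v) = 14 - 2*(v/198 - 15*v/(-289)) = 14 - 2*(v*(1/198) - 15*v*(-1/289)) = 14 - 2*(v/198 + 15*v/289) = 14 - 3259*v/28611)
1/(N(c) + l(-150)) = 1/((14 - 3259/28611*152658) + (-150)²) = 1/((14 - 5025378/289) + 22500) = 1/(-5021332/289 + 22500) = 1/(1481168/289) = 289/1481168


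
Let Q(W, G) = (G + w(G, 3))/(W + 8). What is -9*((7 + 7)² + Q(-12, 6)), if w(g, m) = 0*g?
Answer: -3501/2 ≈ -1750.5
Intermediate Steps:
w(g, m) = 0
Q(W, G) = G/(8 + W) (Q(W, G) = (G + 0)/(W + 8) = G/(8 + W))
-9*((7 + 7)² + Q(-12, 6)) = -9*((7 + 7)² + 6/(8 - 12)) = -9*(14² + 6/(-4)) = -9*(196 + 6*(-¼)) = -9*(196 - 3/2) = -9*389/2 = -3501/2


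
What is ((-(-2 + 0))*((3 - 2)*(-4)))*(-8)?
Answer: 64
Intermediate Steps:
((-(-2 + 0))*((3 - 2)*(-4)))*(-8) = ((-1*(-2))*(1*(-4)))*(-8) = (2*(-4))*(-8) = -8*(-8) = 64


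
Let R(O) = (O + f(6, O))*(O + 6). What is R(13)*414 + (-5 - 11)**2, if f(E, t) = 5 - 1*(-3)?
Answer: 165442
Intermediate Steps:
f(E, t) = 8 (f(E, t) = 5 + 3 = 8)
R(O) = (6 + O)*(8 + O) (R(O) = (O + 8)*(O + 6) = (8 + O)*(6 + O) = (6 + O)*(8 + O))
R(13)*414 + (-5 - 11)**2 = (48 + 13**2 + 14*13)*414 + (-5 - 11)**2 = (48 + 169 + 182)*414 + (-16)**2 = 399*414 + 256 = 165186 + 256 = 165442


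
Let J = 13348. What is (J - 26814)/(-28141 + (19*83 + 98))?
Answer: 6733/13233 ≈ 0.50880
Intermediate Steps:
(J - 26814)/(-28141 + (19*83 + 98)) = (13348 - 26814)/(-28141 + (19*83 + 98)) = -13466/(-28141 + (1577 + 98)) = -13466/(-28141 + 1675) = -13466/(-26466) = -13466*(-1/26466) = 6733/13233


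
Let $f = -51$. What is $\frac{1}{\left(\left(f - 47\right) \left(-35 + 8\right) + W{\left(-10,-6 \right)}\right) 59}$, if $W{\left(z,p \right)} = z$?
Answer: $\frac{1}{155524} \approx 6.4299 \cdot 10^{-6}$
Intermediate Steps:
$\frac{1}{\left(\left(f - 47\right) \left(-35 + 8\right) + W{\left(-10,-6 \right)}\right) 59} = \frac{1}{\left(\left(-51 - 47\right) \left(-35 + 8\right) - 10\right) 59} = \frac{1}{\left(\left(-98\right) \left(-27\right) - 10\right) 59} = \frac{1}{\left(2646 - 10\right) 59} = \frac{1}{2636 \cdot 59} = \frac{1}{155524}$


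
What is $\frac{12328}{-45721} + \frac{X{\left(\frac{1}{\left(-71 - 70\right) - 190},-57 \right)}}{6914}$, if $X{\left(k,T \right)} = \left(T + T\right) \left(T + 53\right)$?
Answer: $- \frac{32193508}{158057497} \approx -0.20368$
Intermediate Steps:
$X{\left(k,T \right)} = 2 T \left(53 + T\right)$
$\frac{12328}{-45721} + \frac{X{\left(\frac{1}{\left(-71 - 70\right) - 190},-57 \right)}}{6914} = \frac{12328}{-45721} + \frac{2 \left(-57\right) \left(53 - 57\right)}{6914} = 12328 \left(- \frac{1}{45721}\right) + 2 \left(-57\right) \left(-4\right) \frac{1}{6914} = - \frac{12328}{45721} + 456 \cdot \frac{1}{6914} = - \frac{12328}{45721} + \frac{228}{3457} = - \frac{32193508}{158057497}$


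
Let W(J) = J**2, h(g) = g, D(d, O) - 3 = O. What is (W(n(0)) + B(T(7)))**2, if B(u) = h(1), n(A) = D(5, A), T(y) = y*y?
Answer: 100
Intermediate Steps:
D(d, O) = 3 + O
T(y) = y**2
n(A) = 3 + A
B(u) = 1
(W(n(0)) + B(T(7)))**2 = ((3 + 0)**2 + 1)**2 = (3**2 + 1)**2 = (9 + 1)**2 = 10**2 = 100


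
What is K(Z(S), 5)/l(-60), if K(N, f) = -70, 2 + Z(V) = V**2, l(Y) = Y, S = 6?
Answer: 7/6 ≈ 1.1667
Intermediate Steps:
Z(V) = -2 + V**2
K(Z(S), 5)/l(-60) = -70/(-60) = -70*(-1/60) = 7/6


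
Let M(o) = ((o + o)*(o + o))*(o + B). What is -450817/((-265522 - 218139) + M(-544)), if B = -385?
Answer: 450817/1100181837 ≈ 0.00040977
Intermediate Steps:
M(o) = 4*o**2*(-385 + o) (M(o) = ((o + o)*(o + o))*(o - 385) = ((2*o)*(2*o))*(-385 + o) = (4*o**2)*(-385 + o) = 4*o**2*(-385 + o))
-450817/((-265522 - 218139) + M(-544)) = -450817/((-265522 - 218139) + 4*(-544)**2*(-385 - 544)) = -450817/(-483661 + 4*295936*(-929)) = -450817/(-483661 - 1099698176) = -450817/(-1100181837) = -450817*(-1/1100181837) = 450817/1100181837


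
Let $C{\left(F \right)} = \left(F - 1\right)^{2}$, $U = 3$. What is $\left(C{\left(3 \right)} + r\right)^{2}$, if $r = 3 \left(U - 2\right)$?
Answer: $49$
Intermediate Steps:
$r = 3$ ($r = 3 \left(3 - 2\right) = 3 \cdot 1 = 3$)
$C{\left(F \right)} = \left(-1 + F\right)^{2}$
$\left(C{\left(3 \right)} + r\right)^{2} = \left(\left(-1 + 3\right)^{2} + 3\right)^{2} = \left(2^{2} + 3\right)^{2} = \left(4 + 3\right)^{2} = 7^{2} = 49$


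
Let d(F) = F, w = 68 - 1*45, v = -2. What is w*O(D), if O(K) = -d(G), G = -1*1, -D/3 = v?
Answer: 23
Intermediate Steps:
D = 6 (D = -3*(-2) = 6)
w = 23 (w = 68 - 45 = 23)
G = -1
O(K) = 1 (O(K) = -1*(-1) = 1)
w*O(D) = 23*1 = 23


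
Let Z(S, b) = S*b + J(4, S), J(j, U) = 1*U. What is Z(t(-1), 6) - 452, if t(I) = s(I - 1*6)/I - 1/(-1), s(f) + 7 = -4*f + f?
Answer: -543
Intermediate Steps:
J(j, U) = U
s(f) = -7 - 3*f (s(f) = -7 + (-4*f + f) = -7 - 3*f)
t(I) = 1 + (11 - 3*I)/I (t(I) = (-7 - 3*(I - 1*6))/I - 1/(-1) = (-7 - 3*(I - 6))/I - 1*(-1) = (-7 - 3*(-6 + I))/I + 1 = (-7 + (18 - 3*I))/I + 1 = (11 - 3*I)/I + 1 = 1 + (11 - 3*I)/I)
Z(S, b) = S + S*b (Z(S, b) = S*b + S = S + S*b)
Z(t(-1), 6) - 452 = (-2 + 11/(-1))*(1 + 6) - 452 = (-2 + 11*(-1))*7 - 452 = (-2 - 11)*7 - 452 = -13*7 - 452 = -91 - 452 = -543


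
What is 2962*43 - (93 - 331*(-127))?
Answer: 85236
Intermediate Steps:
2962*43 - (93 - 331*(-127)) = 127366 - (93 + 42037) = 127366 - 1*42130 = 127366 - 42130 = 85236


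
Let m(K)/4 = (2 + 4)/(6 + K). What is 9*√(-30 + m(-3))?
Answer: 9*I*√22 ≈ 42.214*I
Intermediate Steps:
m(K) = 24/(6 + K) (m(K) = 4*((2 + 4)/(6 + K)) = 4*(6/(6 + K)) = 24/(6 + K))
9*√(-30 + m(-3)) = 9*√(-30 + 24/(6 - 3)) = 9*√(-30 + 24/3) = 9*√(-30 + 24*(⅓)) = 9*√(-30 + 8) = 9*√(-22) = 9*(I*√22) = 9*I*√22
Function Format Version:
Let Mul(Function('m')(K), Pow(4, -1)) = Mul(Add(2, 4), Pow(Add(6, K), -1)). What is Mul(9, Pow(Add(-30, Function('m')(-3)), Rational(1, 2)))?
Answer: Mul(9, I, Pow(22, Rational(1, 2))) ≈ Mul(42.214, I)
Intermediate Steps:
Function('m')(K) = Mul(24, Pow(Add(6, K), -1)) (Function('m')(K) = Mul(4, Mul(Add(2, 4), Pow(Add(6, K), -1))) = Mul(4, Mul(6, Pow(Add(6, K), -1))) = Mul(24, Pow(Add(6, K), -1)))
Mul(9, Pow(Add(-30, Function('m')(-3)), Rational(1, 2))) = Mul(9, Pow(Add(-30, Mul(24, Pow(Add(6, -3), -1))), Rational(1, 2))) = Mul(9, Pow(Add(-30, Mul(24, Pow(3, -1))), Rational(1, 2))) = Mul(9, Pow(Add(-30, Mul(24, Rational(1, 3))), Rational(1, 2))) = Mul(9, Pow(Add(-30, 8), Rational(1, 2))) = Mul(9, Pow(-22, Rational(1, 2))) = Mul(9, Mul(I, Pow(22, Rational(1, 2)))) = Mul(9, I, Pow(22, Rational(1, 2)))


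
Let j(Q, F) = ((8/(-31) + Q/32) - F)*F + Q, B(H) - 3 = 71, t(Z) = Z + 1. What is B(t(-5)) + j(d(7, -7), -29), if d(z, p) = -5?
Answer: -753905/992 ≈ -759.98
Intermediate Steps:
t(Z) = 1 + Z
B(H) = 74 (B(H) = 3 + 71 = 74)
j(Q, F) = Q + F*(-8/31 - F + Q/32) (j(Q, F) = ((8*(-1/31) + Q*(1/32)) - F)*F + Q = ((-8/31 + Q/32) - F)*F + Q = (-8/31 - F + Q/32)*F + Q = F*(-8/31 - F + Q/32) + Q = Q + F*(-8/31 - F + Q/32))
B(t(-5)) + j(d(7, -7), -29) = 74 + (-5 - 1*(-29)**2 - 8/31*(-29) + (1/32)*(-29)*(-5)) = 74 + (-5 - 1*841 + 232/31 + 145/32) = 74 + (-5 - 841 + 232/31 + 145/32) = 74 - 827313/992 = -753905/992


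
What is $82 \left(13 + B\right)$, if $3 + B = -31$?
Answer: $-1722$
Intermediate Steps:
$B = -34$ ($B = -3 - 31 = -34$)
$82 \left(13 + B\right) = 82 \left(13 - 34\right) = 82 \left(-21\right) = -1722$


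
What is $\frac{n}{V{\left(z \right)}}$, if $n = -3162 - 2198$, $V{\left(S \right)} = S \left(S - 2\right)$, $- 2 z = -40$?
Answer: $- \frac{134}{9} \approx -14.889$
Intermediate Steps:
$z = 20$ ($z = \left(- \frac{1}{2}\right) \left(-40\right) = 20$)
$V{\left(S \right)} = S \left(-2 + S\right)$
$n = -5360$
$\frac{n}{V{\left(z \right)}} = - \frac{5360}{20 \left(-2 + 20\right)} = - \frac{5360}{20 \cdot 18} = - \frac{5360}{360} = \left(-5360\right) \frac{1}{360} = - \frac{134}{9}$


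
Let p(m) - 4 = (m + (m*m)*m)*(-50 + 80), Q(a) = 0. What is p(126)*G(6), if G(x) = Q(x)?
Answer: 0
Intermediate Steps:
G(x) = 0
p(m) = 4 + 30*m + 30*m**3 (p(m) = 4 + (m + (m*m)*m)*(-50 + 80) = 4 + (m + m**2*m)*30 = 4 + (m + m**3)*30 = 4 + (30*m + 30*m**3) = 4 + 30*m + 30*m**3)
p(126)*G(6) = (4 + 30*126 + 30*126**3)*0 = (4 + 3780 + 30*2000376)*0 = (4 + 3780 + 60011280)*0 = 60015064*0 = 0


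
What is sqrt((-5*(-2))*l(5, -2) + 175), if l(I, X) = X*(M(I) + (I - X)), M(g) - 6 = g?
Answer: I*sqrt(185) ≈ 13.601*I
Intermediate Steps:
M(g) = 6 + g
l(I, X) = X*(6 - X + 2*I) (l(I, X) = X*((6 + I) + (I - X)) = X*(6 - X + 2*I))
sqrt((-5*(-2))*l(5, -2) + 175) = sqrt((-5*(-2))*(-2*(6 - 1*(-2) + 2*5)) + 175) = sqrt(10*(-2*(6 + 2 + 10)) + 175) = sqrt(10*(-2*18) + 175) = sqrt(10*(-36) + 175) = sqrt(-360 + 175) = sqrt(-185) = I*sqrt(185)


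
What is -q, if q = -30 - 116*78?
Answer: 9078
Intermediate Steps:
q = -9078 (q = -30 - 9048 = -9078)
-q = -1*(-9078) = 9078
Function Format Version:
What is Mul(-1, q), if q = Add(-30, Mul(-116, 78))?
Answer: 9078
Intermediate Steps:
q = -9078 (q = Add(-30, -9048) = -9078)
Mul(-1, q) = Mul(-1, -9078) = 9078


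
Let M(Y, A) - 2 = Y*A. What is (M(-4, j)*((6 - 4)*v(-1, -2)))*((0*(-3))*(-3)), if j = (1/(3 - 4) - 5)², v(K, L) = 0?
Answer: 0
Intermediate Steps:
j = 36 (j = (1/(-1) - 5)² = (-1 - 5)² = (-6)² = 36)
M(Y, A) = 2 + A*Y (M(Y, A) = 2 + Y*A = 2 + A*Y)
(M(-4, j)*((6 - 4)*v(-1, -2)))*((0*(-3))*(-3)) = ((2 + 36*(-4))*((6 - 4)*0))*((0*(-3))*(-3)) = ((2 - 144)*(2*0))*(0*(-3)) = -142*0*0 = 0*0 = 0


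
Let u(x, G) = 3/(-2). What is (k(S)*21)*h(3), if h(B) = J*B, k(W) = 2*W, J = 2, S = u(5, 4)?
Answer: -378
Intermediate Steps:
u(x, G) = -3/2 (u(x, G) = 3*(-½) = -3/2)
S = -3/2 ≈ -1.5000
h(B) = 2*B
(k(S)*21)*h(3) = ((2*(-3/2))*21)*(2*3) = -3*21*6 = -63*6 = -378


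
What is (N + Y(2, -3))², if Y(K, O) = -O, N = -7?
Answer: 16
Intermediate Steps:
(N + Y(2, -3))² = (-7 - 1*(-3))² = (-7 + 3)² = (-4)² = 16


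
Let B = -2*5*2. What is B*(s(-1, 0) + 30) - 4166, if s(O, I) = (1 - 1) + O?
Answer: -4746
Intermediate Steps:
B = -20 (B = -10*2 = -20)
s(O, I) = O (s(O, I) = 0 + O = O)
B*(s(-1, 0) + 30) - 4166 = -20*(-1 + 30) - 4166 = -20*29 - 4166 = -580 - 4166 = -4746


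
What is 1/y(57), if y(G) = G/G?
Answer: 1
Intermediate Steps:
y(G) = 1
1/y(57) = 1/1 = 1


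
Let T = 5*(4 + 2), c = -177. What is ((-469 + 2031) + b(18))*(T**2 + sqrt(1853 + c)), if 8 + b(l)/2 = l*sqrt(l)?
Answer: 4*(450 + sqrt(419))*(773 + 54*sqrt(2)) ≈ 1.5984e+6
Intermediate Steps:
b(l) = -16 + 2*l**(3/2) (b(l) = -16 + 2*(l*sqrt(l)) = -16 + 2*l**(3/2))
T = 30 (T = 5*6 = 30)
((-469 + 2031) + b(18))*(T**2 + sqrt(1853 + c)) = ((-469 + 2031) + (-16 + 2*18**(3/2)))*(30**2 + sqrt(1853 - 177)) = (1562 + (-16 + 2*(54*sqrt(2))))*(900 + sqrt(1676)) = (1562 + (-16 + 108*sqrt(2)))*(900 + 2*sqrt(419)) = (1546 + 108*sqrt(2))*(900 + 2*sqrt(419)) = (900 + 2*sqrt(419))*(1546 + 108*sqrt(2))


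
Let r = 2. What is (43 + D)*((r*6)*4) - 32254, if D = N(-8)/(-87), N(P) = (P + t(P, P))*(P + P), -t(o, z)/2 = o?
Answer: -873462/29 ≈ -30119.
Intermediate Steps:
t(o, z) = -2*o
N(P) = -2*P**2 (N(P) = (P - 2*P)*(P + P) = (-P)*(2*P) = -2*P**2)
D = 128/87 (D = -2*(-8)**2/(-87) = -2*64*(-1/87) = -128*(-1/87) = 128/87 ≈ 1.4713)
(43 + D)*((r*6)*4) - 32254 = (43 + 128/87)*((2*6)*4) - 32254 = 3869*(12*4)/87 - 32254 = (3869/87)*48 - 32254 = 61904/29 - 32254 = -873462/29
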